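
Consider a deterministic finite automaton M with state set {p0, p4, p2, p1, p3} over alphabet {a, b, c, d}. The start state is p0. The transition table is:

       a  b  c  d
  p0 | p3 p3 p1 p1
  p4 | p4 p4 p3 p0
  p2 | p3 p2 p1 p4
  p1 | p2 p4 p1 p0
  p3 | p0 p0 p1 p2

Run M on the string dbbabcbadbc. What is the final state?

Trace: p0 -d-> p1 -b-> p4 -b-> p4 -a-> p4 -b-> p4 -c-> p3 -b-> p0 -a-> p3 -d-> p2 -b-> p2 -c-> p1

p1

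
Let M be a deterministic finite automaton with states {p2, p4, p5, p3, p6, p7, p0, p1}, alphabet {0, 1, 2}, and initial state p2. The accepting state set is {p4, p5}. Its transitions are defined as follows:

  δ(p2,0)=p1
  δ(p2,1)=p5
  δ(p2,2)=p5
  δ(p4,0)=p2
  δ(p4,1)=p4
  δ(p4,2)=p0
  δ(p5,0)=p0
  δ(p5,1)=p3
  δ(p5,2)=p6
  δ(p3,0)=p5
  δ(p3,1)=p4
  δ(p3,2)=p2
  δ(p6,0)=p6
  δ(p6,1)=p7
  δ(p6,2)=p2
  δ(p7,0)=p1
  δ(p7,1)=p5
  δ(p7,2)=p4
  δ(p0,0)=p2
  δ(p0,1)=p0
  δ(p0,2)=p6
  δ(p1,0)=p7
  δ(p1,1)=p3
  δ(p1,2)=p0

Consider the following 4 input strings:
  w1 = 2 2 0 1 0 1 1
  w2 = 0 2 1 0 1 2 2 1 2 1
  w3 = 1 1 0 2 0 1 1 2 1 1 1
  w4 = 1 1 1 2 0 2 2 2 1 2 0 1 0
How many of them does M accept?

1

w1: Trace: p2 -2-> p5 -2-> p6 -0-> p6 -1-> p7 -0-> p1 -1-> p3 -1-> p4  → end p4, accepted
w2: Trace: p2 -0-> p1 -2-> p0 -1-> p0 -0-> p2 -1-> p5 -2-> p6 -2-> p2 -1-> p5 -2-> p6 -1-> p7  → end p7, rejected
w3: Trace: p2 -1-> p5 -1-> p3 -0-> p5 -2-> p6 -0-> p6 -1-> p7 -1-> p5 -2-> p6 -1-> p7 -1-> p5 -1-> p3  → end p3, rejected
w4: Trace: p2 -1-> p5 -1-> p3 -1-> p4 -2-> p0 -0-> p2 -2-> p5 -2-> p6 -2-> p2 -1-> p5 -2-> p6 -0-> p6 -1-> p7 -0-> p1  → end p1, rejected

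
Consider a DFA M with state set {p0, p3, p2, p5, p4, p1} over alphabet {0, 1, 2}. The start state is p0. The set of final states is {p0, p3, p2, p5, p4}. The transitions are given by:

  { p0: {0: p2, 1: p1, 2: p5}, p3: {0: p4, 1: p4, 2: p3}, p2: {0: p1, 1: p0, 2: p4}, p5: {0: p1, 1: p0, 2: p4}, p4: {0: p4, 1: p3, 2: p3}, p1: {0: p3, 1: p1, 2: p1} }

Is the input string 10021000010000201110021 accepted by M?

p0 → p1 → p3 → p4 → p3 → p4 → p4 → p4 → p4 → p4 → p3 → p4 → p4 → p4 → p4 → p3 → p4 → p3 → p4 → p3 → p4 → p4 → p3 → p4
End state p4 is accepting.

Yes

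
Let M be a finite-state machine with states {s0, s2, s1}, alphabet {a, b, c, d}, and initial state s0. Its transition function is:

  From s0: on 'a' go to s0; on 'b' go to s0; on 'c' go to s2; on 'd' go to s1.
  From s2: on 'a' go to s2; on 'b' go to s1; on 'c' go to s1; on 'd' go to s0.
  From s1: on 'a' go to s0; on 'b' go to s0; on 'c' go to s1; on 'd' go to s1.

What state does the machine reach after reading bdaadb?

s0 → s0 → s1 → s0 → s0 → s1 → s0

s0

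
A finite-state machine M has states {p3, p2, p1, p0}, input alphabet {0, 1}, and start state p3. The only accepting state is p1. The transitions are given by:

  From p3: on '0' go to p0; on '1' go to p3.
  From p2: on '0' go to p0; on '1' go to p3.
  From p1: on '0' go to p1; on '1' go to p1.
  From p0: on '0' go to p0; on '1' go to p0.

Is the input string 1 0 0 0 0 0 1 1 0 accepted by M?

p3 → p3 → p0 → p0 → p0 → p0 → p0 → p0 → p0 → p0
End state p0 is not accepting.

No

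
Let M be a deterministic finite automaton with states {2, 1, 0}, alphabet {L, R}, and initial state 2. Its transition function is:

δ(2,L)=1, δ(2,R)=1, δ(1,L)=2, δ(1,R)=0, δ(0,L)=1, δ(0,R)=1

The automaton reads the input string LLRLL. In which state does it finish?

1

start at 2
read 'L': 2 → 1
read 'L': 1 → 2
read 'R': 2 → 1
read 'L': 1 → 2
read 'L': 2 → 1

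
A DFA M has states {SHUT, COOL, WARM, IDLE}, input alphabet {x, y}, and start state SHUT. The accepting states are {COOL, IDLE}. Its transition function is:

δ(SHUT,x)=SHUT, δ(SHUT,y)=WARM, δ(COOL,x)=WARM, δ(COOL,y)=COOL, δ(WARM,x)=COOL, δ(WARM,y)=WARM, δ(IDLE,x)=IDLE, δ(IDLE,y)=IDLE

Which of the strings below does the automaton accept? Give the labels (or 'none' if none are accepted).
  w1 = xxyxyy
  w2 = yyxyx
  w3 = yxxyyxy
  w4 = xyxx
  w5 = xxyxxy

w1:
  start at SHUT
  read 'x': SHUT → SHUT
  read 'x': SHUT → SHUT
  read 'y': SHUT → WARM
  read 'x': WARM → COOL
  read 'y': COOL → COOL
  read 'y': COOL → COOL
  end COOL, accepted
w2:
  start at SHUT
  read 'y': SHUT → WARM
  read 'y': WARM → WARM
  read 'x': WARM → COOL
  read 'y': COOL → COOL
  read 'x': COOL → WARM
  end WARM, rejected
w3:
  start at SHUT
  read 'y': SHUT → WARM
  read 'x': WARM → COOL
  read 'x': COOL → WARM
  read 'y': WARM → WARM
  read 'y': WARM → WARM
  read 'x': WARM → COOL
  read 'y': COOL → COOL
  end COOL, accepted
w4:
  start at SHUT
  read 'x': SHUT → SHUT
  read 'y': SHUT → WARM
  read 'x': WARM → COOL
  read 'x': COOL → WARM
  end WARM, rejected
w5:
  start at SHUT
  read 'x': SHUT → SHUT
  read 'x': SHUT → SHUT
  read 'y': SHUT → WARM
  read 'x': WARM → COOL
  read 'x': COOL → WARM
  read 'y': WARM → WARM
  end WARM, rejected

w1, w3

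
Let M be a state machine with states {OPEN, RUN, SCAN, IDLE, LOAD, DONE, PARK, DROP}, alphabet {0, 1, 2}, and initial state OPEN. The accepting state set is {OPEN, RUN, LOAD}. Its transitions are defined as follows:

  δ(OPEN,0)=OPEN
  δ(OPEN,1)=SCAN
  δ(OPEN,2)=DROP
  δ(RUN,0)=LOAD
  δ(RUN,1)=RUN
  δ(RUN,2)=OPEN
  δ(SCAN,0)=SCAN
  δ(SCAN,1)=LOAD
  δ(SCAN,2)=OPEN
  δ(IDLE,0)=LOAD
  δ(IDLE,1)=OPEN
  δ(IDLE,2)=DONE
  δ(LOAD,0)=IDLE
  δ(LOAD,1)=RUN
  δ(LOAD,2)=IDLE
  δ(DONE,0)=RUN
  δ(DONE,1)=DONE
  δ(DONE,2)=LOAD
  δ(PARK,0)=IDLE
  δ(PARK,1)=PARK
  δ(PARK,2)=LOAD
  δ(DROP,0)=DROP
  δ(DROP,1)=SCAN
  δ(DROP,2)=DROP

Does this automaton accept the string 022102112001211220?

Yes

start at OPEN
read '0': OPEN → OPEN
read '2': OPEN → DROP
read '2': DROP → DROP
read '1': DROP → SCAN
read '0': SCAN → SCAN
read '2': SCAN → OPEN
read '1': OPEN → SCAN
read '1': SCAN → LOAD
read '2': LOAD → IDLE
read '0': IDLE → LOAD
read '0': LOAD → IDLE
read '1': IDLE → OPEN
read '2': OPEN → DROP
read '1': DROP → SCAN
read '1': SCAN → LOAD
read '2': LOAD → IDLE
read '2': IDLE → DONE
read '0': DONE → RUN
End state RUN is accepting.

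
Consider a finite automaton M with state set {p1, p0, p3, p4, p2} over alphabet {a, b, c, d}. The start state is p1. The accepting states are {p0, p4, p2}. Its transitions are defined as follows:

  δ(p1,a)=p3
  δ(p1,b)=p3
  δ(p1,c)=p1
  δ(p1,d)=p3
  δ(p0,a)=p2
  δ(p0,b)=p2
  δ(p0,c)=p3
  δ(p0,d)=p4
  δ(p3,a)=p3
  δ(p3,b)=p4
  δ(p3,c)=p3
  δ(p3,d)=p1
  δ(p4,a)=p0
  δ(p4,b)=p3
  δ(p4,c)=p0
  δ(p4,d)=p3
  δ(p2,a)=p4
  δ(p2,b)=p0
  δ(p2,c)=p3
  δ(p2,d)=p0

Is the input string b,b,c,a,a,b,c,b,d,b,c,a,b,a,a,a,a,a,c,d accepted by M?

Trace: p1 -b-> p3 -b-> p4 -c-> p0 -a-> p2 -a-> p4 -b-> p3 -c-> p3 -b-> p4 -d-> p3 -b-> p4 -c-> p0 -a-> p2 -b-> p0 -a-> p2 -a-> p4 -a-> p0 -a-> p2 -a-> p4 -c-> p0 -d-> p4
End state p4 is accepting.

Yes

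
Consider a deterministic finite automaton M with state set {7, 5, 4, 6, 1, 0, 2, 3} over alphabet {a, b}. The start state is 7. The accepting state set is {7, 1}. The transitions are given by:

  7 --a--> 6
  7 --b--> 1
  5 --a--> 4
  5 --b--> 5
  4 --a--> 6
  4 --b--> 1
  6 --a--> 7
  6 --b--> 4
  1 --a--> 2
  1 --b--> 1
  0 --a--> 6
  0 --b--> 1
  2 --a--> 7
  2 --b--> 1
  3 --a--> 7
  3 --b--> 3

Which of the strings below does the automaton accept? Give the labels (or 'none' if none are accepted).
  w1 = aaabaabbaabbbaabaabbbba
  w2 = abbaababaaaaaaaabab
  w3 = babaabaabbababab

w2, w3

w1:
  start at 7
  read 'a': 7 → 6
  read 'a': 6 → 7
  read 'a': 7 → 6
  read 'b': 6 → 4
  read 'a': 4 → 6
  read 'a': 6 → 7
  read 'b': 7 → 1
  read 'b': 1 → 1
  read 'a': 1 → 2
  read 'a': 2 → 7
  read 'b': 7 → 1
  read 'b': 1 → 1
  read 'b': 1 → 1
  read 'a': 1 → 2
  read 'a': 2 → 7
  read 'b': 7 → 1
  read 'a': 1 → 2
  read 'a': 2 → 7
  read 'b': 7 → 1
  read 'b': 1 → 1
  read 'b': 1 → 1
  read 'b': 1 → 1
  read 'a': 1 → 2
  end 2, rejected
w2:
  start at 7
  read 'a': 7 → 6
  read 'b': 6 → 4
  read 'b': 4 → 1
  read 'a': 1 → 2
  read 'a': 2 → 7
  read 'b': 7 → 1
  read 'a': 1 → 2
  read 'b': 2 → 1
  read 'a': 1 → 2
  read 'a': 2 → 7
  read 'a': 7 → 6
  read 'a': 6 → 7
  read 'a': 7 → 6
  read 'a': 6 → 7
  read 'a': 7 → 6
  read 'a': 6 → 7
  read 'b': 7 → 1
  read 'a': 1 → 2
  read 'b': 2 → 1
  end 1, accepted
w3:
  start at 7
  read 'b': 7 → 1
  read 'a': 1 → 2
  read 'b': 2 → 1
  read 'a': 1 → 2
  read 'a': 2 → 7
  read 'b': 7 → 1
  read 'a': 1 → 2
  read 'a': 2 → 7
  read 'b': 7 → 1
  read 'b': 1 → 1
  read 'a': 1 → 2
  read 'b': 2 → 1
  read 'a': 1 → 2
  read 'b': 2 → 1
  read 'a': 1 → 2
  read 'b': 2 → 1
  end 1, accepted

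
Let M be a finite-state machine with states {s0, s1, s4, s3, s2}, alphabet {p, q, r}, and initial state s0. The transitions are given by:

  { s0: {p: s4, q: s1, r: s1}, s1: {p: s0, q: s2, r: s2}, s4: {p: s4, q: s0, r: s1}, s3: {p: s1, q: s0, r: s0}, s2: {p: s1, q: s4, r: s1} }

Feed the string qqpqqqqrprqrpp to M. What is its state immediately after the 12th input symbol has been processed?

start at s0
read 'q': s0 → s1
read 'q': s1 → s2
read 'p': s2 → s1
read 'q': s1 → s2
read 'q': s2 → s4
read 'q': s4 → s0
read 'q': s0 → s1
read 'r': s1 → s2
read 'p': s2 → s1
read 'r': s1 → s2
read 'q': s2 → s4
read 'r': s4 → s1
After 12 symbols: s1.

s1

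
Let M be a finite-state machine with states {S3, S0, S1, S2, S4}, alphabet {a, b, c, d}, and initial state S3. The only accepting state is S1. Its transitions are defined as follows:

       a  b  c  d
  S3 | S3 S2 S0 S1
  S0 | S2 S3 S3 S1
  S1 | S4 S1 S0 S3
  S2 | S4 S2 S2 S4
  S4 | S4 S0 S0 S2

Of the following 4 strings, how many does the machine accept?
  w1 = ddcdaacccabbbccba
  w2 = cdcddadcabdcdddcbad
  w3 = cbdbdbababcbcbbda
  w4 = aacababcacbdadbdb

1

w1: Trace: S3 -d-> S1 -d-> S3 -c-> S0 -d-> S1 -a-> S4 -a-> S4 -c-> S0 -c-> S3 -c-> S0 -a-> S2 -b-> S2 -b-> S2 -b-> S2 -c-> S2 -c-> S2 -b-> S2 -a-> S4  → end S4, rejected
w2: Trace: S3 -c-> S0 -d-> S1 -c-> S0 -d-> S1 -d-> S3 -a-> S3 -d-> S1 -c-> S0 -a-> S2 -b-> S2 -d-> S4 -c-> S0 -d-> S1 -d-> S3 -d-> S1 -c-> S0 -b-> S3 -a-> S3 -d-> S1  → end S1, accepted
w3: Trace: S3 -c-> S0 -b-> S3 -d-> S1 -b-> S1 -d-> S3 -b-> S2 -a-> S4 -b-> S0 -a-> S2 -b-> S2 -c-> S2 -b-> S2 -c-> S2 -b-> S2 -b-> S2 -d-> S4 -a-> S4  → end S4, rejected
w4: Trace: S3 -a-> S3 -a-> S3 -c-> S0 -a-> S2 -b-> S2 -a-> S4 -b-> S0 -c-> S3 -a-> S3 -c-> S0 -b-> S3 -d-> S1 -a-> S4 -d-> S2 -b-> S2 -d-> S4 -b-> S0  → end S0, rejected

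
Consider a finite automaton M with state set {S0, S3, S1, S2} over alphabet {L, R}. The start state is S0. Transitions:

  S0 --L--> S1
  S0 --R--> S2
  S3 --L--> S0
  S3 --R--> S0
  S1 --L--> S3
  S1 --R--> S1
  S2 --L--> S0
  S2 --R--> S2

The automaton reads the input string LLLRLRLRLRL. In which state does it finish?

S0

S0 → S1 → S3 → S0 → S2 → S0 → S2 → S0 → S2 → S0 → S2 → S0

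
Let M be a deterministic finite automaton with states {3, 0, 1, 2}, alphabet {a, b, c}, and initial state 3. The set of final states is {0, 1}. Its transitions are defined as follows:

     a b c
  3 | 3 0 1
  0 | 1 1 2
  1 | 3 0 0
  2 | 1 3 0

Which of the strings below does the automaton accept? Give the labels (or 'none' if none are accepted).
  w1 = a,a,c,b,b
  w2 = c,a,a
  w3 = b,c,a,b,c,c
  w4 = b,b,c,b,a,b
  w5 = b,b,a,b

w1: 3 → 3 → 3 → 1 → 0 → 1  → end 1, accepted
w2: 3 → 1 → 3 → 3  → end 3, rejected
w3: 3 → 0 → 2 → 1 → 0 → 2 → 0  → end 0, accepted
w4: 3 → 0 → 1 → 0 → 1 → 3 → 0  → end 0, accepted
w5: 3 → 0 → 1 → 3 → 0  → end 0, accepted

w1, w3, w4, w5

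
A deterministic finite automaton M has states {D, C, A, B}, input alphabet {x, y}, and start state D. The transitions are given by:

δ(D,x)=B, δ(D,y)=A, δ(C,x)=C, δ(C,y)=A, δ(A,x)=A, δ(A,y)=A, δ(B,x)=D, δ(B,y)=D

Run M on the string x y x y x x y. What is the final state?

D → B → D → B → D → B → D → A

A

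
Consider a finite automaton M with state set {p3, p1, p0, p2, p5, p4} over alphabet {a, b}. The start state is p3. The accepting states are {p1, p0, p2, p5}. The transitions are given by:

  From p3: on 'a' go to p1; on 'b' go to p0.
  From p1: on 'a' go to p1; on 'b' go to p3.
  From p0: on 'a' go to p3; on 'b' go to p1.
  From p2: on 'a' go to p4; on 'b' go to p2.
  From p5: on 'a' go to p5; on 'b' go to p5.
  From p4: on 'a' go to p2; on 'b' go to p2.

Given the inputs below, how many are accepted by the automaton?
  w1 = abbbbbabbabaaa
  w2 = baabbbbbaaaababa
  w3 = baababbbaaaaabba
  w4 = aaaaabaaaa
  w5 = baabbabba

4

w1: Trace: p3 -a-> p1 -b-> p3 -b-> p0 -b-> p1 -b-> p3 -b-> p0 -a-> p3 -b-> p0 -b-> p1 -a-> p1 -b-> p3 -a-> p1 -a-> p1 -a-> p1  → end p1, accepted
w2: Trace: p3 -b-> p0 -a-> p3 -a-> p1 -b-> p3 -b-> p0 -b-> p1 -b-> p3 -b-> p0 -a-> p3 -a-> p1 -a-> p1 -a-> p1 -b-> p3 -a-> p1 -b-> p3 -a-> p1  → end p1, accepted
w3: Trace: p3 -b-> p0 -a-> p3 -a-> p1 -b-> p3 -a-> p1 -b-> p3 -b-> p0 -b-> p1 -a-> p1 -a-> p1 -a-> p1 -a-> p1 -a-> p1 -b-> p3 -b-> p0 -a-> p3  → end p3, rejected
w4: Trace: p3 -a-> p1 -a-> p1 -a-> p1 -a-> p1 -a-> p1 -b-> p3 -a-> p1 -a-> p1 -a-> p1 -a-> p1  → end p1, accepted
w5: Trace: p3 -b-> p0 -a-> p3 -a-> p1 -b-> p3 -b-> p0 -a-> p3 -b-> p0 -b-> p1 -a-> p1  → end p1, accepted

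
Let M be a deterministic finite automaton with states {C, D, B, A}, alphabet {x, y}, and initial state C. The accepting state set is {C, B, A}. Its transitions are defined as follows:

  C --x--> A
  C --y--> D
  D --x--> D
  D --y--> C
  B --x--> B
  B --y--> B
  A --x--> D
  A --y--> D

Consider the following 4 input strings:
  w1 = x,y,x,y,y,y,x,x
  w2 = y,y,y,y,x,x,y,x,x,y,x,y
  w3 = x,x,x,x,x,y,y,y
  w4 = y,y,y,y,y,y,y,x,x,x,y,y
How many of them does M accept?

w1:
  start at C
  read 'x': C → A
  read 'y': A → D
  read 'x': D → D
  read 'y': D → C
  read 'y': C → D
  read 'y': D → C
  read 'x': C → A
  read 'x': A → D
  end D, rejected
w2:
  start at C
  read 'y': C → D
  read 'y': D → C
  read 'y': C → D
  read 'y': D → C
  read 'x': C → A
  read 'x': A → D
  read 'y': D → C
  read 'x': C → A
  read 'x': A → D
  read 'y': D → C
  read 'x': C → A
  read 'y': A → D
  end D, rejected
w3:
  start at C
  read 'x': C → A
  read 'x': A → D
  read 'x': D → D
  read 'x': D → D
  read 'x': D → D
  read 'y': D → C
  read 'y': C → D
  read 'y': D → C
  end C, accepted
w4:
  start at C
  read 'y': C → D
  read 'y': D → C
  read 'y': C → D
  read 'y': D → C
  read 'y': C → D
  read 'y': D → C
  read 'y': C → D
  read 'x': D → D
  read 'x': D → D
  read 'x': D → D
  read 'y': D → C
  read 'y': C → D
  end D, rejected

1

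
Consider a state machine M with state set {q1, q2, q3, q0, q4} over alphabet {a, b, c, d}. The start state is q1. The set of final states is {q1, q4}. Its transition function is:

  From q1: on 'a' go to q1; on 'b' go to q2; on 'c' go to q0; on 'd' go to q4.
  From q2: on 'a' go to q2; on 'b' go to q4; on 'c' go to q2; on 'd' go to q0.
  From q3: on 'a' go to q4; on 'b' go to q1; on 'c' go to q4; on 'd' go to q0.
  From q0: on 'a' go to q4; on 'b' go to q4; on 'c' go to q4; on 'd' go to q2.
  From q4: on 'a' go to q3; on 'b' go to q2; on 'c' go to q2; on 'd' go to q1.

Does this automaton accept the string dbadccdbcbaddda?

Trace: q1 -d-> q4 -b-> q2 -a-> q2 -d-> q0 -c-> q4 -c-> q2 -d-> q0 -b-> q4 -c-> q2 -b-> q4 -a-> q3 -d-> q0 -d-> q2 -d-> q0 -a-> q4
End state q4 is accepting.

Yes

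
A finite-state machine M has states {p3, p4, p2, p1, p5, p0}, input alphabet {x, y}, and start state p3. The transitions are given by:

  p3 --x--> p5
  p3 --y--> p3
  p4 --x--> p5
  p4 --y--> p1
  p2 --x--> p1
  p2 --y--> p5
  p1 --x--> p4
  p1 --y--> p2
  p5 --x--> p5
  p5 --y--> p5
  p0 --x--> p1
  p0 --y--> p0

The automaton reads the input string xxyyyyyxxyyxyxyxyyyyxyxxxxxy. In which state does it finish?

p5

start at p3
read 'x': p3 → p5
read 'x': p5 → p5
read 'y': p5 → p5
read 'y': p5 → p5
read 'y': p5 → p5
read 'y': p5 → p5
read 'y': p5 → p5
read 'x': p5 → p5
read 'x': p5 → p5
read 'y': p5 → p5
read 'y': p5 → p5
read 'x': p5 → p5
read 'y': p5 → p5
read 'x': p5 → p5
read 'y': p5 → p5
read 'x': p5 → p5
read 'y': p5 → p5
read 'y': p5 → p5
read 'y': p5 → p5
read 'y': p5 → p5
read 'x': p5 → p5
read 'y': p5 → p5
read 'x': p5 → p5
read 'x': p5 → p5
read 'x': p5 → p5
read 'x': p5 → p5
read 'x': p5 → p5
read 'y': p5 → p5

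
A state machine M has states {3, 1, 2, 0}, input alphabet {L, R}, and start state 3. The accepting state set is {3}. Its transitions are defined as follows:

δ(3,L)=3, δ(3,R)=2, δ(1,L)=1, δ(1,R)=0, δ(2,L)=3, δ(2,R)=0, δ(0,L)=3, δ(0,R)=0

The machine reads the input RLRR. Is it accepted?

No

3 → 2 → 3 → 2 → 0
End state 0 is not accepting.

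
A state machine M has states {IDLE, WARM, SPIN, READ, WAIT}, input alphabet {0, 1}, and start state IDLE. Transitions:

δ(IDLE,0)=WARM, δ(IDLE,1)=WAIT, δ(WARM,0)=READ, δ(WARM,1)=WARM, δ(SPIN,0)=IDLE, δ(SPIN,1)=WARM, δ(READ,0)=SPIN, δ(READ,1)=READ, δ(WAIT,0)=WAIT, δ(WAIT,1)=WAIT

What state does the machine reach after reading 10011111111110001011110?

WAIT

start at IDLE
read '1': IDLE → WAIT
read '0': WAIT → WAIT
read '0': WAIT → WAIT
read '1': WAIT → WAIT
read '1': WAIT → WAIT
read '1': WAIT → WAIT
read '1': WAIT → WAIT
read '1': WAIT → WAIT
read '1': WAIT → WAIT
read '1': WAIT → WAIT
read '1': WAIT → WAIT
read '1': WAIT → WAIT
read '1': WAIT → WAIT
read '0': WAIT → WAIT
read '0': WAIT → WAIT
read '0': WAIT → WAIT
read '1': WAIT → WAIT
read '0': WAIT → WAIT
read '1': WAIT → WAIT
read '1': WAIT → WAIT
read '1': WAIT → WAIT
read '1': WAIT → WAIT
read '0': WAIT → WAIT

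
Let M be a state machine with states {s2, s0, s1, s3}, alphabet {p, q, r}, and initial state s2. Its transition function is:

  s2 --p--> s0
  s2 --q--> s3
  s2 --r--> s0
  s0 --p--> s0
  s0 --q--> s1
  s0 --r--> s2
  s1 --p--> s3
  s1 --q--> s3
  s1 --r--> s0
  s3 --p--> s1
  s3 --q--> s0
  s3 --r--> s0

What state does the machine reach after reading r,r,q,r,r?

s2 → s0 → s2 → s3 → s0 → s2

s2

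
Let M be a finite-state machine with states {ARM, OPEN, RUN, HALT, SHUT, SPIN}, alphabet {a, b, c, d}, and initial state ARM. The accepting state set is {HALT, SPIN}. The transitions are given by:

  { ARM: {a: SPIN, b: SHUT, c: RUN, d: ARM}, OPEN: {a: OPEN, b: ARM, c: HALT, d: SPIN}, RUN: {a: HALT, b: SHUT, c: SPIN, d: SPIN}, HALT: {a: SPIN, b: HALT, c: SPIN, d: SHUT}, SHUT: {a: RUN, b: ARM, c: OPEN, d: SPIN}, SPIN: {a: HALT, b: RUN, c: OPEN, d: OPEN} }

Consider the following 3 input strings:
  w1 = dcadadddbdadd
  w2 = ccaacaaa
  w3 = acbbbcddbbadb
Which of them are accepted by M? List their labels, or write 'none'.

w1

w1: ARM → ARM → RUN → HALT → SHUT → RUN → SPIN → OPEN → SPIN → RUN → SPIN → HALT → SHUT → SPIN  → end SPIN, accepted
w2: ARM → RUN → SPIN → HALT → SPIN → OPEN → OPEN → OPEN → OPEN  → end OPEN, rejected
w3: ARM → SPIN → OPEN → ARM → SHUT → ARM → RUN → SPIN → OPEN → ARM → SHUT → RUN → SPIN → RUN  → end RUN, rejected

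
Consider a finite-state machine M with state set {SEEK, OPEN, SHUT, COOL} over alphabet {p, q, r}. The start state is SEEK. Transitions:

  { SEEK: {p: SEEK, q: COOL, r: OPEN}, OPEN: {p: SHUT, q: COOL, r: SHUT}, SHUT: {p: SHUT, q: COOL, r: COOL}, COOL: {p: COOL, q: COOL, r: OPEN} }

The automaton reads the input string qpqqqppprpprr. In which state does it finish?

OPEN

start at SEEK
read 'q': SEEK → COOL
read 'p': COOL → COOL
read 'q': COOL → COOL
read 'q': COOL → COOL
read 'q': COOL → COOL
read 'p': COOL → COOL
read 'p': COOL → COOL
read 'p': COOL → COOL
read 'r': COOL → OPEN
read 'p': OPEN → SHUT
read 'p': SHUT → SHUT
read 'r': SHUT → COOL
read 'r': COOL → OPEN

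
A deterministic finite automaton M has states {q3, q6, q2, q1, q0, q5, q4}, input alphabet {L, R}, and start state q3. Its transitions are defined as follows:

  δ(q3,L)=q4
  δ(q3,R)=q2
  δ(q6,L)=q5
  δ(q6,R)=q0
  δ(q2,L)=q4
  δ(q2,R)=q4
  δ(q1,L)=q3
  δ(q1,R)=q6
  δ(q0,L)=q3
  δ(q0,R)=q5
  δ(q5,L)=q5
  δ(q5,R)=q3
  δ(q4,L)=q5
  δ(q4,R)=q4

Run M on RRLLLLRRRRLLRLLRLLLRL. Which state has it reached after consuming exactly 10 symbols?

q4

q3 → q2 → q4 → q5 → q5 → q5 → q5 → q3 → q2 → q4 → q4
After 10 symbols: q4.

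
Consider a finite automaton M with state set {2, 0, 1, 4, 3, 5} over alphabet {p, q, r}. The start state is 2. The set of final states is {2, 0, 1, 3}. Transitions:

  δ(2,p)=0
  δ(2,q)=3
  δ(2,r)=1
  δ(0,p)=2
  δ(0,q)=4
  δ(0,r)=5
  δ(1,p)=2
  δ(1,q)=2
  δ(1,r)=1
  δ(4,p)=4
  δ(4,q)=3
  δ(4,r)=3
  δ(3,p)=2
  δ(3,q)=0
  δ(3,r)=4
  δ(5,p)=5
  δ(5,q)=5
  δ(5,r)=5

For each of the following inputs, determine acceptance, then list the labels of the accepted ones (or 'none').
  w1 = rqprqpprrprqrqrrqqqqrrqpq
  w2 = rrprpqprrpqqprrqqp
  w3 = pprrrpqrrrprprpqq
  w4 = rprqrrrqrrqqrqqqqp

w1:
  start at 2
  read 'r': 2 → 1
  read 'q': 1 → 2
  read 'p': 2 → 0
  read 'r': 0 → 5
  read 'q': 5 → 5
  read 'p': 5 → 5
  read 'p': 5 → 5
  read 'r': 5 → 5
  read 'r': 5 → 5
  read 'p': 5 → 5
  read 'r': 5 → 5
  read 'q': 5 → 5
  read 'r': 5 → 5
  read 'q': 5 → 5
  read 'r': 5 → 5
  read 'r': 5 → 5
  read 'q': 5 → 5
  read 'q': 5 → 5
  read 'q': 5 → 5
  read 'q': 5 → 5
  read 'r': 5 → 5
  read 'r': 5 → 5
  read 'q': 5 → 5
  read 'p': 5 → 5
  read 'q': 5 → 5
  end 5, rejected
w2:
  start at 2
  read 'r': 2 → 1
  read 'r': 1 → 1
  read 'p': 1 → 2
  read 'r': 2 → 1
  read 'p': 1 → 2
  read 'q': 2 → 3
  read 'p': 3 → 2
  read 'r': 2 → 1
  read 'r': 1 → 1
  read 'p': 1 → 2
  read 'q': 2 → 3
  read 'q': 3 → 0
  read 'p': 0 → 2
  read 'r': 2 → 1
  read 'r': 1 → 1
  read 'q': 1 → 2
  read 'q': 2 → 3
  read 'p': 3 → 2
  end 2, accepted
w3:
  start at 2
  read 'p': 2 → 0
  read 'p': 0 → 2
  read 'r': 2 → 1
  read 'r': 1 → 1
  read 'r': 1 → 1
  read 'p': 1 → 2
  read 'q': 2 → 3
  read 'r': 3 → 4
  read 'r': 4 → 3
  read 'r': 3 → 4
  read 'p': 4 → 4
  read 'r': 4 → 3
  read 'p': 3 → 2
  read 'r': 2 → 1
  read 'p': 1 → 2
  read 'q': 2 → 3
  read 'q': 3 → 0
  end 0, accepted
w4:
  start at 2
  read 'r': 2 → 1
  read 'p': 1 → 2
  read 'r': 2 → 1
  read 'q': 1 → 2
  read 'r': 2 → 1
  read 'r': 1 → 1
  read 'r': 1 → 1
  read 'q': 1 → 2
  read 'r': 2 → 1
  read 'r': 1 → 1
  read 'q': 1 → 2
  read 'q': 2 → 3
  read 'r': 3 → 4
  read 'q': 4 → 3
  read 'q': 3 → 0
  read 'q': 0 → 4
  read 'q': 4 → 3
  read 'p': 3 → 2
  end 2, accepted

w2, w3, w4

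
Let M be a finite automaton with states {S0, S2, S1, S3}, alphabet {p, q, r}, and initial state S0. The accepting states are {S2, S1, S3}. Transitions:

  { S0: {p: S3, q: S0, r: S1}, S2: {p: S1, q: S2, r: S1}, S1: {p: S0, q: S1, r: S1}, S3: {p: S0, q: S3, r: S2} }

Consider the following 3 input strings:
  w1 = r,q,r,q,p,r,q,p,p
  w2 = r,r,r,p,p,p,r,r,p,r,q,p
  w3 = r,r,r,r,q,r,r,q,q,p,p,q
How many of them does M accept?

w1: Trace: S0 -r-> S1 -q-> S1 -r-> S1 -q-> S1 -p-> S0 -r-> S1 -q-> S1 -p-> S0 -p-> S3  → end S3, accepted
w2: Trace: S0 -r-> S1 -r-> S1 -r-> S1 -p-> S0 -p-> S3 -p-> S0 -r-> S1 -r-> S1 -p-> S0 -r-> S1 -q-> S1 -p-> S0  → end S0, rejected
w3: Trace: S0 -r-> S1 -r-> S1 -r-> S1 -r-> S1 -q-> S1 -r-> S1 -r-> S1 -q-> S1 -q-> S1 -p-> S0 -p-> S3 -q-> S3  → end S3, accepted

2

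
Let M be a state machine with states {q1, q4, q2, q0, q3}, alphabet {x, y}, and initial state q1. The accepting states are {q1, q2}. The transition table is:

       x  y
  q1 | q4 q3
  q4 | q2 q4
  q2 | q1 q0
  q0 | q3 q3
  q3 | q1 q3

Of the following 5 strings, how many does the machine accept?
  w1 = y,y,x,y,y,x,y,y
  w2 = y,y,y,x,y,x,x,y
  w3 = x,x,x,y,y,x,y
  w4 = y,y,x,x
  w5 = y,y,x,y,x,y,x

w1: Trace: q1 -y-> q3 -y-> q3 -x-> q1 -y-> q3 -y-> q3 -x-> q1 -y-> q3 -y-> q3  → end q3, rejected
w2: Trace: q1 -y-> q3 -y-> q3 -y-> q3 -x-> q1 -y-> q3 -x-> q1 -x-> q4 -y-> q4  → end q4, rejected
w3: Trace: q1 -x-> q4 -x-> q2 -x-> q1 -y-> q3 -y-> q3 -x-> q1 -y-> q3  → end q3, rejected
w4: Trace: q1 -y-> q3 -y-> q3 -x-> q1 -x-> q4  → end q4, rejected
w5: Trace: q1 -y-> q3 -y-> q3 -x-> q1 -y-> q3 -x-> q1 -y-> q3 -x-> q1  → end q1, accepted

1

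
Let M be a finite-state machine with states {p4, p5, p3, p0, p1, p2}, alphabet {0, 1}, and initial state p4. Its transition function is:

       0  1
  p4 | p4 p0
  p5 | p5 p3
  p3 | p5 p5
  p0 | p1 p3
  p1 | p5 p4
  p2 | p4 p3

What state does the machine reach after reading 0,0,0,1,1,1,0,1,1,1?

p4 → p4 → p4 → p4 → p0 → p3 → p5 → p5 → p3 → p5 → p3

p3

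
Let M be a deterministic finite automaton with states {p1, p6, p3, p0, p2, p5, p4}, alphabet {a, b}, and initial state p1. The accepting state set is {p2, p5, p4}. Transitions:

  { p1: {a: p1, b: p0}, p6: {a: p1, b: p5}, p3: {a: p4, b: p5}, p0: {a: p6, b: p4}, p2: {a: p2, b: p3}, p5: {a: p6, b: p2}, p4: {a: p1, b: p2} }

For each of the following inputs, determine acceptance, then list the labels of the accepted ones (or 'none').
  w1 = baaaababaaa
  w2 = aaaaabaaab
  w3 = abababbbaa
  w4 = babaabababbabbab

w1:
  start at p1
  read 'b': p1 → p0
  read 'a': p0 → p6
  read 'a': p6 → p1
  read 'a': p1 → p1
  read 'a': p1 → p1
  read 'b': p1 → p0
  read 'a': p0 → p6
  read 'b': p6 → p5
  read 'a': p5 → p6
  read 'a': p6 → p1
  read 'a': p1 → p1
  end p1, rejected
w2:
  start at p1
  read 'a': p1 → p1
  read 'a': p1 → p1
  read 'a': p1 → p1
  read 'a': p1 → p1
  read 'a': p1 → p1
  read 'b': p1 → p0
  read 'a': p0 → p6
  read 'a': p6 → p1
  read 'a': p1 → p1
  read 'b': p1 → p0
  end p0, rejected
w3:
  start at p1
  read 'a': p1 → p1
  read 'b': p1 → p0
  read 'a': p0 → p6
  read 'b': p6 → p5
  read 'a': p5 → p6
  read 'b': p6 → p5
  read 'b': p5 → p2
  read 'b': p2 → p3
  read 'a': p3 → p4
  read 'a': p4 → p1
  end p1, rejected
w4:
  start at p1
  read 'b': p1 → p0
  read 'a': p0 → p6
  read 'b': p6 → p5
  read 'a': p5 → p6
  read 'a': p6 → p1
  read 'b': p1 → p0
  read 'a': p0 → p6
  read 'b': p6 → p5
  read 'a': p5 → p6
  read 'b': p6 → p5
  read 'b': p5 → p2
  read 'a': p2 → p2
  read 'b': p2 → p3
  read 'b': p3 → p5
  read 'a': p5 → p6
  read 'b': p6 → p5
  end p5, accepted

w4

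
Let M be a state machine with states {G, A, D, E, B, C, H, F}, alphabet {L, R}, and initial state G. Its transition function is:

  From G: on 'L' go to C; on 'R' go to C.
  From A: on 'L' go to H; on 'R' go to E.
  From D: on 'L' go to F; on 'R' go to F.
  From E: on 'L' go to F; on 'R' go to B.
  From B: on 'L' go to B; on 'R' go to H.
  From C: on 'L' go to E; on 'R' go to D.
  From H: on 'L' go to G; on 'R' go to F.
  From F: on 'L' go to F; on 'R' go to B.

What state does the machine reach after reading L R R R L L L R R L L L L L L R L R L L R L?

G → C → D → F → B → B → B → B → H → F → F → F → F → F → F → F → B → B → H → G → C → D → F

F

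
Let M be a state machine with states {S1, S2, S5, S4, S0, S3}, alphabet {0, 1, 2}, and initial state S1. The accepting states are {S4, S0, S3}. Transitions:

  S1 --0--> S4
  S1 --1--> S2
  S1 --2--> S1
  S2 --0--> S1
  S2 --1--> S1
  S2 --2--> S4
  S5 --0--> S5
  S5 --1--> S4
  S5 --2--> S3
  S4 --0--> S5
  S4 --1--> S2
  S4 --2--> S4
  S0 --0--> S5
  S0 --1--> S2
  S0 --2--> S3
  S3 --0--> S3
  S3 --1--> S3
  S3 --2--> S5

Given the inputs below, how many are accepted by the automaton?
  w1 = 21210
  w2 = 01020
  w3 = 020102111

2

w1:
  start at S1
  read '2': S1 → S1
  read '1': S1 → S2
  read '2': S2 → S4
  read '1': S4 → S2
  read '0': S2 → S1
  end S1, rejected
w2:
  start at S1
  read '0': S1 → S4
  read '1': S4 → S2
  read '0': S2 → S1
  read '2': S1 → S1
  read '0': S1 → S4
  end S4, accepted
w3:
  start at S1
  read '0': S1 → S4
  read '2': S4 → S4
  read '0': S4 → S5
  read '1': S5 → S4
  read '0': S4 → S5
  read '2': S5 → S3
  read '1': S3 → S3
  read '1': S3 → S3
  read '1': S3 → S3
  end S3, accepted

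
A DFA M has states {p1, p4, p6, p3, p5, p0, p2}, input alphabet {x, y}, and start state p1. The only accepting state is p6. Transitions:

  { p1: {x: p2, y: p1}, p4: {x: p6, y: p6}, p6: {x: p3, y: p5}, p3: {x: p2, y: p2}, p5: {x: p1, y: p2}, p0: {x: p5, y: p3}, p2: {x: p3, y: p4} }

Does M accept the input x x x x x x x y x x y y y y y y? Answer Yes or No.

start at p1
read 'x': p1 → p2
read 'x': p2 → p3
read 'x': p3 → p2
read 'x': p2 → p3
read 'x': p3 → p2
read 'x': p2 → p3
read 'x': p3 → p2
read 'y': p2 → p4
read 'x': p4 → p6
read 'x': p6 → p3
read 'y': p3 → p2
read 'y': p2 → p4
read 'y': p4 → p6
read 'y': p6 → p5
read 'y': p5 → p2
read 'y': p2 → p4
End state p4 is not accepting.

No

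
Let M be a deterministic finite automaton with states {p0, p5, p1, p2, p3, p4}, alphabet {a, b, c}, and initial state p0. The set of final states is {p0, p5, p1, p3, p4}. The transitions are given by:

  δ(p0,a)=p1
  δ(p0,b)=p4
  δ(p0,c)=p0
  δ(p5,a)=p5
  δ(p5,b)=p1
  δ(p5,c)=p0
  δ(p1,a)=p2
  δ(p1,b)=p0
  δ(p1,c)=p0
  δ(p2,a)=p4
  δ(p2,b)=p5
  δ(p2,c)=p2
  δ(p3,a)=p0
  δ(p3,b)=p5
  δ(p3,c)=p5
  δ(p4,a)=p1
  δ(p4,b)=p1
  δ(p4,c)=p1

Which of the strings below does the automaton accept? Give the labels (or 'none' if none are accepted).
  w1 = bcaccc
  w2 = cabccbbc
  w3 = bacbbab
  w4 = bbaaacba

w1: Trace: p0 -b-> p4 -c-> p1 -a-> p2 -c-> p2 -c-> p2 -c-> p2  → end p2, rejected
w2: Trace: p0 -c-> p0 -a-> p1 -b-> p0 -c-> p0 -c-> p0 -b-> p4 -b-> p1 -c-> p0  → end p0, accepted
w3: Trace: p0 -b-> p4 -a-> p1 -c-> p0 -b-> p4 -b-> p1 -a-> p2 -b-> p5  → end p5, accepted
w4: Trace: p0 -b-> p4 -b-> p1 -a-> p2 -a-> p4 -a-> p1 -c-> p0 -b-> p4 -a-> p1  → end p1, accepted

w2, w3, w4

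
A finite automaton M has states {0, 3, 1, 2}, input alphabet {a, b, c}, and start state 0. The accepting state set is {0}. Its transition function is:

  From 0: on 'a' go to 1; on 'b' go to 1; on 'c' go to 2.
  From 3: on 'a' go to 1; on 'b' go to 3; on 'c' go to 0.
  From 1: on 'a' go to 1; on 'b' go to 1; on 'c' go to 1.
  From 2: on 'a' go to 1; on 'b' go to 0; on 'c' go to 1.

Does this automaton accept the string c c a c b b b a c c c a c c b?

No

Trace: 0 -c-> 2 -c-> 1 -a-> 1 -c-> 1 -b-> 1 -b-> 1 -b-> 1 -a-> 1 -c-> 1 -c-> 1 -c-> 1 -a-> 1 -c-> 1 -c-> 1 -b-> 1
End state 1 is not accepting.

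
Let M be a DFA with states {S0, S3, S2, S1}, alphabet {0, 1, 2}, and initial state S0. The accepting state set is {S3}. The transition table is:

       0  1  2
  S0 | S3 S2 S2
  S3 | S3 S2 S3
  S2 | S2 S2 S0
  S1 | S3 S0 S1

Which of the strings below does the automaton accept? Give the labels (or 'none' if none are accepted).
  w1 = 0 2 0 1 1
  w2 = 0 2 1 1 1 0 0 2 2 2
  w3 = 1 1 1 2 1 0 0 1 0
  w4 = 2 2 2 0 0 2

none

w1: S0 → S3 → S3 → S3 → S2 → S2  → end S2, rejected
w2: S0 → S3 → S3 → S2 → S2 → S2 → S2 → S2 → S0 → S2 → S0  → end S0, rejected
w3: S0 → S2 → S2 → S2 → S0 → S2 → S2 → S2 → S2 → S2  → end S2, rejected
w4: S0 → S2 → S0 → S2 → S2 → S2 → S0  → end S0, rejected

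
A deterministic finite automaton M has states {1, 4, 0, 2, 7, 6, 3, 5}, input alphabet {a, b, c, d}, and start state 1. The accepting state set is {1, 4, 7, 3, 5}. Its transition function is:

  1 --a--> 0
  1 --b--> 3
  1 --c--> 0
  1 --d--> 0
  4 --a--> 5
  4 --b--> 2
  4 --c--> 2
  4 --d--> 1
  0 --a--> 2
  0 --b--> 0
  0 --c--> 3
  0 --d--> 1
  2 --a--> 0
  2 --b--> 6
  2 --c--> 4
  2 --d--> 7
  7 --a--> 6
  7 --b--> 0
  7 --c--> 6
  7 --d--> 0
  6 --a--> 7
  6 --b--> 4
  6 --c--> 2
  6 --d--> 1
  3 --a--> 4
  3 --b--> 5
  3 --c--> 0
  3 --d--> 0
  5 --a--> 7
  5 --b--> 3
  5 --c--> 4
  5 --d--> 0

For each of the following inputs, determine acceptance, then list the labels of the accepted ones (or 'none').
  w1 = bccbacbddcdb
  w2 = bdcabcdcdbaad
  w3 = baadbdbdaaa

none

w1: 1 → 3 → 0 → 3 → 5 → 7 → 6 → 4 → 1 → 0 → 3 → 0 → 0  → end 0, rejected
w2: 1 → 3 → 0 → 3 → 4 → 2 → 4 → 1 → 0 → 1 → 3 → 4 → 5 → 0  → end 0, rejected
w3: 1 → 3 → 4 → 5 → 0 → 0 → 1 → 3 → 0 → 2 → 0 → 2  → end 2, rejected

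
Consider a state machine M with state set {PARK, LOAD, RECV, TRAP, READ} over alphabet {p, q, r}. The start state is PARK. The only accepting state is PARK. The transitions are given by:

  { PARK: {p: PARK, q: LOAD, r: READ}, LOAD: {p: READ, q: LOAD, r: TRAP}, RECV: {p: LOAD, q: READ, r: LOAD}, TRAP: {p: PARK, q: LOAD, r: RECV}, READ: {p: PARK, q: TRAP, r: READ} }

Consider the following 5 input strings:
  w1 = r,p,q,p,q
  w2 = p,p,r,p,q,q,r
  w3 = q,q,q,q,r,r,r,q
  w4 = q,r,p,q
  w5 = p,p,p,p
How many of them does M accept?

w1: Trace: PARK -r-> READ -p-> PARK -q-> LOAD -p-> READ -q-> TRAP  → end TRAP, rejected
w2: Trace: PARK -p-> PARK -p-> PARK -r-> READ -p-> PARK -q-> LOAD -q-> LOAD -r-> TRAP  → end TRAP, rejected
w3: Trace: PARK -q-> LOAD -q-> LOAD -q-> LOAD -q-> LOAD -r-> TRAP -r-> RECV -r-> LOAD -q-> LOAD  → end LOAD, rejected
w4: Trace: PARK -q-> LOAD -r-> TRAP -p-> PARK -q-> LOAD  → end LOAD, rejected
w5: Trace: PARK -p-> PARK -p-> PARK -p-> PARK -p-> PARK  → end PARK, accepted

1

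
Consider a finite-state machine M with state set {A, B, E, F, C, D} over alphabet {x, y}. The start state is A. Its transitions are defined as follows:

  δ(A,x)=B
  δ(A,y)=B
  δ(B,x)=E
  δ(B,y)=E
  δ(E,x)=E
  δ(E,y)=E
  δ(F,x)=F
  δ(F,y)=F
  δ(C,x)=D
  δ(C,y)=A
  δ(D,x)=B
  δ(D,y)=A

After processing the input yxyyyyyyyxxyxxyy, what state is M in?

A → B → E → E → E → E → E → E → E → E → E → E → E → E → E → E → E

E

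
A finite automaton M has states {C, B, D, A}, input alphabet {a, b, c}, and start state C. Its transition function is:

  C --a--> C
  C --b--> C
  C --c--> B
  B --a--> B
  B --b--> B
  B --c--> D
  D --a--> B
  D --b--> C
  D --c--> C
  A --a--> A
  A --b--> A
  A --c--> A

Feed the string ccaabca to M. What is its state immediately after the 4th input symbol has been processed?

Trace: C -c-> B -c-> D -a-> B -a-> B
After 4 symbols: B.

B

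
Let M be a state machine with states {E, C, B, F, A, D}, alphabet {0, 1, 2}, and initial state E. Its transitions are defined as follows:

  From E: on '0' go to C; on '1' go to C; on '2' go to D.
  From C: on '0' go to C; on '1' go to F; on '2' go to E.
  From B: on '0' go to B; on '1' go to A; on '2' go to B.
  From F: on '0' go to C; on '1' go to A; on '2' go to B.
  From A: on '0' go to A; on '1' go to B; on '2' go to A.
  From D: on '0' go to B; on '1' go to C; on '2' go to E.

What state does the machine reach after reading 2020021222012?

B

start at E
read '2': E → D
read '0': D → B
read '2': B → B
read '0': B → B
read '0': B → B
read '2': B → B
read '1': B → A
read '2': A → A
read '2': A → A
read '2': A → A
read '0': A → A
read '1': A → B
read '2': B → B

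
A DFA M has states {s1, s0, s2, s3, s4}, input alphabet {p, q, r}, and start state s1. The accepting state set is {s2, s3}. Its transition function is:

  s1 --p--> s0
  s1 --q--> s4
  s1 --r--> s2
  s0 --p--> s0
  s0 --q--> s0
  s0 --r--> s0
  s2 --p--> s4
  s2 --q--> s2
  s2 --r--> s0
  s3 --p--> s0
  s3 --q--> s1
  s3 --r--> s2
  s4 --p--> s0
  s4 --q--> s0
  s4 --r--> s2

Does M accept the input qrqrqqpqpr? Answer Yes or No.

Trace: s1 -q-> s4 -r-> s2 -q-> s2 -r-> s0 -q-> s0 -q-> s0 -p-> s0 -q-> s0 -p-> s0 -r-> s0
End state s0 is not accepting.

No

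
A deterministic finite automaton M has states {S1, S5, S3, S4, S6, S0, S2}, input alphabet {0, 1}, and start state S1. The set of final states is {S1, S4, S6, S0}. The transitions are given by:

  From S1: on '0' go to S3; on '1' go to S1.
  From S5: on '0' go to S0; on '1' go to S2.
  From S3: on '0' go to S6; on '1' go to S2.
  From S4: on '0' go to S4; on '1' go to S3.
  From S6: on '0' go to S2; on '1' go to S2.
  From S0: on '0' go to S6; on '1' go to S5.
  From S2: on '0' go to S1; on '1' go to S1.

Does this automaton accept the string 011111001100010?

No

Trace: S1 -0-> S3 -1-> S2 -1-> S1 -1-> S1 -1-> S1 -1-> S1 -0-> S3 -0-> S6 -1-> S2 -1-> S1 -0-> S3 -0-> S6 -0-> S2 -1-> S1 -0-> S3
End state S3 is not accepting.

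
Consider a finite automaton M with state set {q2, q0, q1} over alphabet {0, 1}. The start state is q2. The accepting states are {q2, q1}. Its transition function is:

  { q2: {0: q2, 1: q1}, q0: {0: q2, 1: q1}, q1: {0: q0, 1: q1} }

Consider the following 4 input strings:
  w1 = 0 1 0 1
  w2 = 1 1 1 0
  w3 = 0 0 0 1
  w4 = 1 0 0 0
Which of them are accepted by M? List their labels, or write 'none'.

w1, w3, w4

w1:
  start at q2
  read '0': q2 → q2
  read '1': q2 → q1
  read '0': q1 → q0
  read '1': q0 → q1
  end q1, accepted
w2:
  start at q2
  read '1': q2 → q1
  read '1': q1 → q1
  read '1': q1 → q1
  read '0': q1 → q0
  end q0, rejected
w3:
  start at q2
  read '0': q2 → q2
  read '0': q2 → q2
  read '0': q2 → q2
  read '1': q2 → q1
  end q1, accepted
w4:
  start at q2
  read '1': q2 → q1
  read '0': q1 → q0
  read '0': q0 → q2
  read '0': q2 → q2
  end q2, accepted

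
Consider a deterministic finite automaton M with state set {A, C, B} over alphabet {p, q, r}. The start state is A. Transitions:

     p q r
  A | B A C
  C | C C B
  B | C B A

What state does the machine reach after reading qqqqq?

Trace: A -q-> A -q-> A -q-> A -q-> A -q-> A

A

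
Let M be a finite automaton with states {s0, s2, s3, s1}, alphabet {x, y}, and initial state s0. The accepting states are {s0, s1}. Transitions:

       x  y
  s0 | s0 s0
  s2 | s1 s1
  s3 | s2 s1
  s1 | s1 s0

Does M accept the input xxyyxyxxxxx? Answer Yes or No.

Yes

Trace: s0 -x-> s0 -x-> s0 -y-> s0 -y-> s0 -x-> s0 -y-> s0 -x-> s0 -x-> s0 -x-> s0 -x-> s0 -x-> s0
End state s0 is accepting.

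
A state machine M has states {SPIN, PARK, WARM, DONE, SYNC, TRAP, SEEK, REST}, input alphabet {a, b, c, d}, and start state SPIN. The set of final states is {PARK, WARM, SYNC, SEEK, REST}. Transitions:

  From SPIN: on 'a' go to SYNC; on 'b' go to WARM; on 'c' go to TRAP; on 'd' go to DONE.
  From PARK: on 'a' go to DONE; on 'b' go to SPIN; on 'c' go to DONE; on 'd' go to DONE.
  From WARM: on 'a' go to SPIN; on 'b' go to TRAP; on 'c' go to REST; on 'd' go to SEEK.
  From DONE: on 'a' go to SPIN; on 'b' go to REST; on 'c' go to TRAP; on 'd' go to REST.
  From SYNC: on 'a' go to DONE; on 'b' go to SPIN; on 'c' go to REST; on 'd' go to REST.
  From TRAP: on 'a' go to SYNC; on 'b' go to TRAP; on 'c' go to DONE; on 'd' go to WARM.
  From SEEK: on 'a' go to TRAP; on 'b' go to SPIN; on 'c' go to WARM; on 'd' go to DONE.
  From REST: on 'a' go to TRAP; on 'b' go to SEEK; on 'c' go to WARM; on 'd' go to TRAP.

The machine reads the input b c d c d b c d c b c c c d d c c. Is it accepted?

No

start at SPIN
read 'b': SPIN → WARM
read 'c': WARM → REST
read 'd': REST → TRAP
read 'c': TRAP → DONE
read 'd': DONE → REST
read 'b': REST → SEEK
read 'c': SEEK → WARM
read 'd': WARM → SEEK
read 'c': SEEK → WARM
read 'b': WARM → TRAP
read 'c': TRAP → DONE
read 'c': DONE → TRAP
read 'c': TRAP → DONE
read 'd': DONE → REST
read 'd': REST → TRAP
read 'c': TRAP → DONE
read 'c': DONE → TRAP
End state TRAP is not accepting.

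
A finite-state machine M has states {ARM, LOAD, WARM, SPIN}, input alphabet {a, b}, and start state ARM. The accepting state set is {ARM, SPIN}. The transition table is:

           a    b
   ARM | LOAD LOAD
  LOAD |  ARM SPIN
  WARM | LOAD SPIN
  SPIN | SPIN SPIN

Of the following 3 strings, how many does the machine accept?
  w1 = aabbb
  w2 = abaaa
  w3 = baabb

w1:
  start at ARM
  read 'a': ARM → LOAD
  read 'a': LOAD → ARM
  read 'b': ARM → LOAD
  read 'b': LOAD → SPIN
  read 'b': SPIN → SPIN
  end SPIN, accepted
w2:
  start at ARM
  read 'a': ARM → LOAD
  read 'b': LOAD → SPIN
  read 'a': SPIN → SPIN
  read 'a': SPIN → SPIN
  read 'a': SPIN → SPIN
  end SPIN, accepted
w3:
  start at ARM
  read 'b': ARM → LOAD
  read 'a': LOAD → ARM
  read 'a': ARM → LOAD
  read 'b': LOAD → SPIN
  read 'b': SPIN → SPIN
  end SPIN, accepted

3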